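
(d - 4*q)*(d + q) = d^2 - 3*d*q - 4*q^2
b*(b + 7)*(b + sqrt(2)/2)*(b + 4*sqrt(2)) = b^4 + 9*sqrt(2)*b^3/2 + 7*b^3 + 4*b^2 + 63*sqrt(2)*b^2/2 + 28*b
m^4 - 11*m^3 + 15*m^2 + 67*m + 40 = (m - 8)*(m - 5)*(m + 1)^2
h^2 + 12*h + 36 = (h + 6)^2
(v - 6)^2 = v^2 - 12*v + 36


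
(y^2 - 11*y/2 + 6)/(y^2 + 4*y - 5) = (y^2 - 11*y/2 + 6)/(y^2 + 4*y - 5)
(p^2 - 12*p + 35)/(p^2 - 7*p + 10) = (p - 7)/(p - 2)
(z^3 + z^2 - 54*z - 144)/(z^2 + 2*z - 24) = (z^2 - 5*z - 24)/(z - 4)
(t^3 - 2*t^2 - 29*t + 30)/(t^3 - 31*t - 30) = (t - 1)/(t + 1)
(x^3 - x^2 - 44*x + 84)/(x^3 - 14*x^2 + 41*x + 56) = (x^3 - x^2 - 44*x + 84)/(x^3 - 14*x^2 + 41*x + 56)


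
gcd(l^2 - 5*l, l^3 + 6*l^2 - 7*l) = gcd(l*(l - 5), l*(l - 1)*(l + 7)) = l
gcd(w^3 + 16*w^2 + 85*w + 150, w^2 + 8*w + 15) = w + 5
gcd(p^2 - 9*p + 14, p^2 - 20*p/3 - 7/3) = p - 7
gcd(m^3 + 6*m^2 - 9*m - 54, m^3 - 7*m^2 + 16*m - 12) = m - 3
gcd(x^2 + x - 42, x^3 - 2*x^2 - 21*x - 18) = x - 6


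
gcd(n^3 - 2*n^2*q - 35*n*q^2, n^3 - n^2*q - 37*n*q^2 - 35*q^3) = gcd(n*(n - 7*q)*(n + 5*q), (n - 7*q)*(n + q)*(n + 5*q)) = -n^2 + 2*n*q + 35*q^2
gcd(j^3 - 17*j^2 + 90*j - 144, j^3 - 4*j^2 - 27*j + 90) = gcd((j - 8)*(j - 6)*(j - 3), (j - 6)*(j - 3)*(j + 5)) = j^2 - 9*j + 18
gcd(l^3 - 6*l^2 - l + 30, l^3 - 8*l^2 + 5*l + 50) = l^2 - 3*l - 10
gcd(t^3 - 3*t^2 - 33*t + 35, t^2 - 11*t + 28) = t - 7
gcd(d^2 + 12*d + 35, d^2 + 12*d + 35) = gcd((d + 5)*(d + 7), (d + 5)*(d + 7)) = d^2 + 12*d + 35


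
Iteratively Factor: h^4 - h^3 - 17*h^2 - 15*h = (h + 1)*(h^3 - 2*h^2 - 15*h) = (h + 1)*(h + 3)*(h^2 - 5*h) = h*(h + 1)*(h + 3)*(h - 5)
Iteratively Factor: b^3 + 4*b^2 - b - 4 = (b + 4)*(b^2 - 1) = (b - 1)*(b + 4)*(b + 1)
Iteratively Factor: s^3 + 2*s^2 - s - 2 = (s + 2)*(s^2 - 1) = (s - 1)*(s + 2)*(s + 1)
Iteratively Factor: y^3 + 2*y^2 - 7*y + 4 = (y - 1)*(y^2 + 3*y - 4) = (y - 1)*(y + 4)*(y - 1)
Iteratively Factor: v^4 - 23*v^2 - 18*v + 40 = (v + 4)*(v^3 - 4*v^2 - 7*v + 10) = (v - 1)*(v + 4)*(v^2 - 3*v - 10) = (v - 5)*(v - 1)*(v + 4)*(v + 2)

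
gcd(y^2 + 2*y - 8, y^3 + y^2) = 1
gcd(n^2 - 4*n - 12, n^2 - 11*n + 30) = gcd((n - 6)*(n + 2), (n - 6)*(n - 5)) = n - 6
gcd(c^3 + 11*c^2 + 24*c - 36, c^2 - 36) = c + 6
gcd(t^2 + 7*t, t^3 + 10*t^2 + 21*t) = t^2 + 7*t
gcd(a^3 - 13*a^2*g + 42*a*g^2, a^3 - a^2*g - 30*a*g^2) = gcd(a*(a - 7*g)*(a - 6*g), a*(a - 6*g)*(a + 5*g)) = a^2 - 6*a*g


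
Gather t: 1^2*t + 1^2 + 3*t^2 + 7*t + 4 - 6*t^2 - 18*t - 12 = -3*t^2 - 10*t - 7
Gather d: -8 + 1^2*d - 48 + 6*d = 7*d - 56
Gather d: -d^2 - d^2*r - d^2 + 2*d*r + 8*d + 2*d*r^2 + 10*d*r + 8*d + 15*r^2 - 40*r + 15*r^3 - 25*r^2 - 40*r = d^2*(-r - 2) + d*(2*r^2 + 12*r + 16) + 15*r^3 - 10*r^2 - 80*r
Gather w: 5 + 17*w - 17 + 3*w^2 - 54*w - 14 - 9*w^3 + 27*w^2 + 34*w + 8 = -9*w^3 + 30*w^2 - 3*w - 18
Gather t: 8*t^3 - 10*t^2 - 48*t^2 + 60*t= 8*t^3 - 58*t^2 + 60*t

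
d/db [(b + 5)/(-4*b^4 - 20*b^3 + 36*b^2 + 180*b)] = 3*(b^2 - 3)/(4*b^2*(b^4 - 18*b^2 + 81))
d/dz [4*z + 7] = 4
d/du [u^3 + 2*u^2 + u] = 3*u^2 + 4*u + 1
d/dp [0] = 0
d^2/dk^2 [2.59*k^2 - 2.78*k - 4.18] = 5.18000000000000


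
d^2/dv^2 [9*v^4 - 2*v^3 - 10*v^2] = 108*v^2 - 12*v - 20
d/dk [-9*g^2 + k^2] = 2*k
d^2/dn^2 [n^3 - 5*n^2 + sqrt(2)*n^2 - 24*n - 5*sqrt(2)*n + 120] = 6*n - 10 + 2*sqrt(2)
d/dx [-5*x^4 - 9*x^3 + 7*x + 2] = -20*x^3 - 27*x^2 + 7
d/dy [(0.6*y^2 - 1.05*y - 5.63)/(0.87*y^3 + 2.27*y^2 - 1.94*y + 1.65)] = (-0.522*y^4 + 1.827*y^3 + 15.9138*y^2 + 27.5402*y - 12.6547)/(0.7569*y^6 + 3.9498*y^5 + 1.7773*y^4 - 5.9366*y^3 + 11.2546*y^2 - 6.402*y + 2.7225)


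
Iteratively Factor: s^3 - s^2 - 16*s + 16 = (s - 4)*(s^2 + 3*s - 4) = (s - 4)*(s - 1)*(s + 4)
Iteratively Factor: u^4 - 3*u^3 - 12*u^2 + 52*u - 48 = (u - 3)*(u^3 - 12*u + 16) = (u - 3)*(u - 2)*(u^2 + 2*u - 8) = (u - 3)*(u - 2)^2*(u + 4)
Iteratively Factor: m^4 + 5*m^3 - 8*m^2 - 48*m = (m + 4)*(m^3 + m^2 - 12*m) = (m - 3)*(m + 4)*(m^2 + 4*m) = m*(m - 3)*(m + 4)*(m + 4)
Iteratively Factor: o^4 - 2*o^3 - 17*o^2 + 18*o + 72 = (o - 4)*(o^3 + 2*o^2 - 9*o - 18) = (o - 4)*(o - 3)*(o^2 + 5*o + 6) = (o - 4)*(o - 3)*(o + 2)*(o + 3)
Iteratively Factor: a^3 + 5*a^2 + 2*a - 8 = (a + 2)*(a^2 + 3*a - 4) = (a - 1)*(a + 2)*(a + 4)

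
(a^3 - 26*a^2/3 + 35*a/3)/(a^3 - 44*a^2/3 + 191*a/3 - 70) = a/(a - 6)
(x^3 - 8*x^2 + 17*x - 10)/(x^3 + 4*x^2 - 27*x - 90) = (x^2 - 3*x + 2)/(x^2 + 9*x + 18)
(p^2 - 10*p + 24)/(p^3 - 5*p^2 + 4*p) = (p - 6)/(p*(p - 1))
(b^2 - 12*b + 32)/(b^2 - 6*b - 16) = (b - 4)/(b + 2)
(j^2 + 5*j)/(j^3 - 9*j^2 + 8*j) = (j + 5)/(j^2 - 9*j + 8)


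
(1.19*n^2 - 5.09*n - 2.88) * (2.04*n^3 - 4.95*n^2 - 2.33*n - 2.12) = 2.4276*n^5 - 16.2741*n^4 + 16.5476*n^3 + 23.5929*n^2 + 17.5012*n + 6.1056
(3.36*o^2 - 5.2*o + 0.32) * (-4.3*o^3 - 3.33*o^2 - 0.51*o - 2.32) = -14.448*o^5 + 11.1712*o^4 + 14.2264*o^3 - 6.2088*o^2 + 11.9008*o - 0.7424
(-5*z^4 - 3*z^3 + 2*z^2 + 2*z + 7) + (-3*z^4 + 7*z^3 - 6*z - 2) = -8*z^4 + 4*z^3 + 2*z^2 - 4*z + 5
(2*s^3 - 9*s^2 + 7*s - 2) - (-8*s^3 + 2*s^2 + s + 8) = 10*s^3 - 11*s^2 + 6*s - 10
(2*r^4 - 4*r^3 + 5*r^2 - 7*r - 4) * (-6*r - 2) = -12*r^5 + 20*r^4 - 22*r^3 + 32*r^2 + 38*r + 8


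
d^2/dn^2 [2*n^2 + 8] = 4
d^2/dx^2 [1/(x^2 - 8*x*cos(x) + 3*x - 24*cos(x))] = 2*(-(x^2 - 8*x*cos(x) + 3*x - 24*cos(x))*(4*x*cos(x) + 8*sin(x) + 12*cos(x) + 1) + (8*x*sin(x) + 2*x + 24*sin(x) - 8*cos(x) + 3)^2)/((x + 3)^3*(x - 8*cos(x))^3)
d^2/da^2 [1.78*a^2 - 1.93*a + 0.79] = 3.56000000000000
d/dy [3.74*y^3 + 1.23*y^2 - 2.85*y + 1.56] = 11.22*y^2 + 2.46*y - 2.85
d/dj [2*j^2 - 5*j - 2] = 4*j - 5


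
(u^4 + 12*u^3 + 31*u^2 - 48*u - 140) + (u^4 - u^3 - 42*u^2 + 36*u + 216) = 2*u^4 + 11*u^3 - 11*u^2 - 12*u + 76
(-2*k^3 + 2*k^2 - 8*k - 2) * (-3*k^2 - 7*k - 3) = 6*k^5 + 8*k^4 + 16*k^3 + 56*k^2 + 38*k + 6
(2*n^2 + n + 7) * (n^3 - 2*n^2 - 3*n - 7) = 2*n^5 - 3*n^4 - n^3 - 31*n^2 - 28*n - 49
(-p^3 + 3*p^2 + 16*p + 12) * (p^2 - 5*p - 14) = -p^5 + 8*p^4 + 15*p^3 - 110*p^2 - 284*p - 168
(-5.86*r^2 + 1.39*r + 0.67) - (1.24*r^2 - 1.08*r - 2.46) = -7.1*r^2 + 2.47*r + 3.13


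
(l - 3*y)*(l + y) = l^2 - 2*l*y - 3*y^2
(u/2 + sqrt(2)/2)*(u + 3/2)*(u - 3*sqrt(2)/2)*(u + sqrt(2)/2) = u^4/2 + 3*u^3/4 - 7*u^2/4 - 21*u/8 - 3*sqrt(2)*u/4 - 9*sqrt(2)/8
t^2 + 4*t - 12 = (t - 2)*(t + 6)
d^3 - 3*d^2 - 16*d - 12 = (d - 6)*(d + 1)*(d + 2)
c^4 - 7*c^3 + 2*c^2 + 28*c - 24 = (c - 6)*(c - 2)*(c - 1)*(c + 2)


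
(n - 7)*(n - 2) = n^2 - 9*n + 14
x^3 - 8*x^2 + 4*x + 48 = (x - 6)*(x - 4)*(x + 2)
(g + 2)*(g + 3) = g^2 + 5*g + 6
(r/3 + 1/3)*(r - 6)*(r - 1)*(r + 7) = r^4/3 + r^3/3 - 43*r^2/3 - r/3 + 14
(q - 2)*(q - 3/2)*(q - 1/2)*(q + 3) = q^4 - q^3 - 29*q^2/4 + 51*q/4 - 9/2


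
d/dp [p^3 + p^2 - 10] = p*(3*p + 2)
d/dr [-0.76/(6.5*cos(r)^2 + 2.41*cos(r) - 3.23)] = -(9.88*cos(r) + 1.8316)*sin(r)/(6.5*cos(r)^2 + 2.41*cos(r) - 3.23)^2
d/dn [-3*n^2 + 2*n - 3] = 2 - 6*n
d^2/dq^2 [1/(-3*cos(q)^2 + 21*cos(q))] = ((1 - cos(2*q))^2 + 105*cos(q)/4 + 51*cos(2*q)/2 - 21*cos(3*q)/4 - 153/2)/(3*(cos(q) - 7)^3*cos(q)^3)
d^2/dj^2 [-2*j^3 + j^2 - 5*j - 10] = 2 - 12*j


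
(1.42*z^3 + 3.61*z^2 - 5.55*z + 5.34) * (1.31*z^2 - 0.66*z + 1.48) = 1.8602*z^5 + 3.7919*z^4 - 7.5515*z^3 + 16.0012*z^2 - 11.7384*z + 7.9032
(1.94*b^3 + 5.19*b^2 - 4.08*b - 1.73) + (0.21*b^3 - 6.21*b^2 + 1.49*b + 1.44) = 2.15*b^3 - 1.02*b^2 - 2.59*b - 0.29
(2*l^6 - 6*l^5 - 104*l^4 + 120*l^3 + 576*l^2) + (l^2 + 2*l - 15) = 2*l^6 - 6*l^5 - 104*l^4 + 120*l^3 + 577*l^2 + 2*l - 15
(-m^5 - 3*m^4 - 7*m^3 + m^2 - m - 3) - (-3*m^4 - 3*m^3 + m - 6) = -m^5 - 4*m^3 + m^2 - 2*m + 3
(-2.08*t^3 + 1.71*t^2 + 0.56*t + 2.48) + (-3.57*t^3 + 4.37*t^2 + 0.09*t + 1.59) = -5.65*t^3 + 6.08*t^2 + 0.65*t + 4.07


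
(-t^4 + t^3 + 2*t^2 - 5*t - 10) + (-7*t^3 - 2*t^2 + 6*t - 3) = -t^4 - 6*t^3 + t - 13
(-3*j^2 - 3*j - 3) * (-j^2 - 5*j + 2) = 3*j^4 + 18*j^3 + 12*j^2 + 9*j - 6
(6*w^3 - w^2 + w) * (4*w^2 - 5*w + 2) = 24*w^5 - 34*w^4 + 21*w^3 - 7*w^2 + 2*w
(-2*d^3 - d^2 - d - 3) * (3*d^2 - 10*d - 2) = -6*d^5 + 17*d^4 + 11*d^3 + 3*d^2 + 32*d + 6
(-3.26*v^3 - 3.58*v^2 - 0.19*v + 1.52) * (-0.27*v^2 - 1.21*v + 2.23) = 0.8802*v^5 + 4.9112*v^4 - 2.8867*v^3 - 8.1639*v^2 - 2.2629*v + 3.3896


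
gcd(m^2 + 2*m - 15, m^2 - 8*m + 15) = m - 3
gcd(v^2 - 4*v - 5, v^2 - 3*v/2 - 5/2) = v + 1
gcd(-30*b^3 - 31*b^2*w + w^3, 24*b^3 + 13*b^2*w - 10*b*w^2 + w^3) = b + w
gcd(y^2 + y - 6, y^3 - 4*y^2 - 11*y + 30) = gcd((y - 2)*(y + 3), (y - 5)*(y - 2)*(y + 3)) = y^2 + y - 6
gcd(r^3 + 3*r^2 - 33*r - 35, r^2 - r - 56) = r + 7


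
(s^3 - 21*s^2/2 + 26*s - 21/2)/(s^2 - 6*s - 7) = (2*s^2 - 7*s + 3)/(2*(s + 1))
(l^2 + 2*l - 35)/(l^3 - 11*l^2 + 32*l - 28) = (l^2 + 2*l - 35)/(l^3 - 11*l^2 + 32*l - 28)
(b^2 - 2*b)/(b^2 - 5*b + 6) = b/(b - 3)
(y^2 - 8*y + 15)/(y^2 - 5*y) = (y - 3)/y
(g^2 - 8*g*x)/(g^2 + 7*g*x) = (g - 8*x)/(g + 7*x)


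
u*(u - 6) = u^2 - 6*u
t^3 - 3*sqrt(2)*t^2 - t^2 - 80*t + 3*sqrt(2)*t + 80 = (t - 1)*(t - 8*sqrt(2))*(t + 5*sqrt(2))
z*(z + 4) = z^2 + 4*z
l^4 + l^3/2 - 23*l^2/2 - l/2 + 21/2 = (l - 3)*(l - 1)*(l + 1)*(l + 7/2)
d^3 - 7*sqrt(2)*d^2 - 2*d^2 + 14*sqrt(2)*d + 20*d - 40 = (d - 2)*(d - 5*sqrt(2))*(d - 2*sqrt(2))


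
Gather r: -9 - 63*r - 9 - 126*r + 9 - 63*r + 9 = -252*r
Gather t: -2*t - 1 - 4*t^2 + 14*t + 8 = -4*t^2 + 12*t + 7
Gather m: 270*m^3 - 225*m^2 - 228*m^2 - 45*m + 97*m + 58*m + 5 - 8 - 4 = 270*m^3 - 453*m^2 + 110*m - 7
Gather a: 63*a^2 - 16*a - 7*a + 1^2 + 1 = 63*a^2 - 23*a + 2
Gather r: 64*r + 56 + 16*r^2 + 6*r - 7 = 16*r^2 + 70*r + 49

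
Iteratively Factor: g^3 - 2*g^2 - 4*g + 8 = (g + 2)*(g^2 - 4*g + 4) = (g - 2)*(g + 2)*(g - 2)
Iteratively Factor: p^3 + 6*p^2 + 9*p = (p)*(p^2 + 6*p + 9) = p*(p + 3)*(p + 3)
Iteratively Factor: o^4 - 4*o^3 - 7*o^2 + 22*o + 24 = (o + 1)*(o^3 - 5*o^2 - 2*o + 24) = (o + 1)*(o + 2)*(o^2 - 7*o + 12) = (o - 4)*(o + 1)*(o + 2)*(o - 3)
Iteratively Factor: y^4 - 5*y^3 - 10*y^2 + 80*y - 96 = (y - 3)*(y^3 - 2*y^2 - 16*y + 32) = (y - 3)*(y - 2)*(y^2 - 16) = (y - 3)*(y - 2)*(y + 4)*(y - 4)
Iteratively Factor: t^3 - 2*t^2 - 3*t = (t)*(t^2 - 2*t - 3) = t*(t + 1)*(t - 3)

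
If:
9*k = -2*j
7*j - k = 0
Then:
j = 0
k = 0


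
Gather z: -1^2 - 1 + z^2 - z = z^2 - z - 2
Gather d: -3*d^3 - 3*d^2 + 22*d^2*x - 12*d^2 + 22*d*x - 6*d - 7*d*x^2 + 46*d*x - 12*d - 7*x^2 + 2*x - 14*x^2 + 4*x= -3*d^3 + d^2*(22*x - 15) + d*(-7*x^2 + 68*x - 18) - 21*x^2 + 6*x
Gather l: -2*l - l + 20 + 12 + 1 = 33 - 3*l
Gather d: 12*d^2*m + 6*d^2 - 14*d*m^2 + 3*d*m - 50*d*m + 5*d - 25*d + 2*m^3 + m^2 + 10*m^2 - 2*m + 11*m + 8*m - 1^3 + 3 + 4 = d^2*(12*m + 6) + d*(-14*m^2 - 47*m - 20) + 2*m^3 + 11*m^2 + 17*m + 6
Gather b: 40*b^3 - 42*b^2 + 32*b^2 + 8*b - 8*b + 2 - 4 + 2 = 40*b^3 - 10*b^2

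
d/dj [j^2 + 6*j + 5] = 2*j + 6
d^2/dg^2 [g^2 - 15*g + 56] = 2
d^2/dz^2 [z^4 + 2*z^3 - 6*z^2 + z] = 12*z^2 + 12*z - 12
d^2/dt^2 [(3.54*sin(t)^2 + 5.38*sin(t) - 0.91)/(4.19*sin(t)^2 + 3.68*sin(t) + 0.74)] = (4.26325641456066e-14*sin(t)^6 - 39.8678500000002*sin(t)^5 + 142.8239*sin(t)^4 + 192.9971*sin(t)^3 - 153.77885*sin(t)^2 - 189.7004*sin(t) - 44.4287)/(73.560059*sin(t)^6 + 193.819344*sin(t)^5 + 209.20251*sin(t)^4 + 118.29728*sin(t)^3 + 36.94746*sin(t)^2 + 6.045504*sin(t) + 0.405224)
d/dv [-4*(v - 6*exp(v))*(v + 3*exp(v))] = 12*v*exp(v) - 8*v + 144*exp(2*v) + 12*exp(v)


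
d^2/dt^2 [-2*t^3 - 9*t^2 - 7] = -12*t - 18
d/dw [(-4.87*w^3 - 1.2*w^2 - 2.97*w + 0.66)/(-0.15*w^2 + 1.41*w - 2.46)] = (0.7305*w^4 - 13.7334*w^3 + 33.8031*w^2 + 6.102*w + 6.3756)/(0.0225*w^4 - 0.423*w^3 + 2.7261*w^2 - 6.9372*w + 6.0516)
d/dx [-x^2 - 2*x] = -2*x - 2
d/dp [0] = 0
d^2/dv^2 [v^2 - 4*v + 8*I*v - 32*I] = 2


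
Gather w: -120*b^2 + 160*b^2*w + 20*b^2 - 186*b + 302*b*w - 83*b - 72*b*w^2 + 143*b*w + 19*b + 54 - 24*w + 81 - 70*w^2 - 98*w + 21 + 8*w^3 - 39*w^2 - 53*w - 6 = -100*b^2 - 250*b + 8*w^3 + w^2*(-72*b - 109) + w*(160*b^2 + 445*b - 175) + 150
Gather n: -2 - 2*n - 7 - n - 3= -3*n - 12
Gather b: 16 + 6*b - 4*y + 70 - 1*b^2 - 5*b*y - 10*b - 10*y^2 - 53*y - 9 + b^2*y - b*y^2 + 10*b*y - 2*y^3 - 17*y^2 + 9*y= b^2*(y - 1) + b*(-y^2 + 5*y - 4) - 2*y^3 - 27*y^2 - 48*y + 77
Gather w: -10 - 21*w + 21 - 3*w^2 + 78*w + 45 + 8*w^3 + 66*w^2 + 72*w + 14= 8*w^3 + 63*w^2 + 129*w + 70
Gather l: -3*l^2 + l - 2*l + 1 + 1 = -3*l^2 - l + 2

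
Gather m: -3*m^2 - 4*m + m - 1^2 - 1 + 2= -3*m^2 - 3*m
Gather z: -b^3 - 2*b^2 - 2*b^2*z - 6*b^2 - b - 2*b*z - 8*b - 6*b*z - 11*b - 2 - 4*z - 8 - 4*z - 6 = -b^3 - 8*b^2 - 20*b + z*(-2*b^2 - 8*b - 8) - 16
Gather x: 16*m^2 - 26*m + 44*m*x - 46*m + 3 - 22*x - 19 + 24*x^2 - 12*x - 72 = 16*m^2 - 72*m + 24*x^2 + x*(44*m - 34) - 88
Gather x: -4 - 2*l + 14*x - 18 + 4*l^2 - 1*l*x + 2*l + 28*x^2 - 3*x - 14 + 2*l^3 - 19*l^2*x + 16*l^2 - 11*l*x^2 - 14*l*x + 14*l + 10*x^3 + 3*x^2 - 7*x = 2*l^3 + 20*l^2 + 14*l + 10*x^3 + x^2*(31 - 11*l) + x*(-19*l^2 - 15*l + 4) - 36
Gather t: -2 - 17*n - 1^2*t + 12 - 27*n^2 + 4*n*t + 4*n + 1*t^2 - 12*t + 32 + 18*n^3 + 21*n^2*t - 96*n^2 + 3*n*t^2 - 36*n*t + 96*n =18*n^3 - 123*n^2 + 83*n + t^2*(3*n + 1) + t*(21*n^2 - 32*n - 13) + 42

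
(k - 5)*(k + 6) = k^2 + k - 30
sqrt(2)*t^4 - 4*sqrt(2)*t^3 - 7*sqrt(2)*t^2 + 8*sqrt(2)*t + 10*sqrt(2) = (t - 5)*(t - sqrt(2))*(t + sqrt(2))*(sqrt(2)*t + sqrt(2))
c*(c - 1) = c^2 - c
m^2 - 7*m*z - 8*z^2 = (m - 8*z)*(m + z)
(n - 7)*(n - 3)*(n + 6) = n^3 - 4*n^2 - 39*n + 126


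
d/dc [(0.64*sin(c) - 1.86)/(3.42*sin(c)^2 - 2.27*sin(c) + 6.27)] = (-2.1888*sin(c)^2 + 12.7224*sin(c) - 0.2094)*cos(c)/(11.6964*sin(c)^4 - 15.5268*sin(c)^3 + 48.0397*sin(c)^2 - 28.4658*sin(c) + 39.3129)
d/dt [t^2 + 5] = 2*t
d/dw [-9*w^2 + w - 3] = 1 - 18*w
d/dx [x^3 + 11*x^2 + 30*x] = 3*x^2 + 22*x + 30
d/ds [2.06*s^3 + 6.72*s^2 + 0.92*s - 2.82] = 6.18*s^2 + 13.44*s + 0.92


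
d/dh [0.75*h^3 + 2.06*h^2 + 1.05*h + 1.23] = 2.25*h^2 + 4.12*h + 1.05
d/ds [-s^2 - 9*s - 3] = -2*s - 9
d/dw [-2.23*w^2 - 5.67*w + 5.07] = -4.46*w - 5.67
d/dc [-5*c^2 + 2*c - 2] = 2 - 10*c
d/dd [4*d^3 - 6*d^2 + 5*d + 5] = 12*d^2 - 12*d + 5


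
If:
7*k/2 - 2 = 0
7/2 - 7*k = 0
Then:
No Solution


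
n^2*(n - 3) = n^3 - 3*n^2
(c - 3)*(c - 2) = c^2 - 5*c + 6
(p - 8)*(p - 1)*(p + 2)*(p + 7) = p^4 - 59*p^2 - 54*p + 112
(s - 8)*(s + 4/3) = s^2 - 20*s/3 - 32/3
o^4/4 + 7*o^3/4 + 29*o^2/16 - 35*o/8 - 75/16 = (o/4 + 1/4)*(o - 3/2)*(o + 5/2)*(o + 5)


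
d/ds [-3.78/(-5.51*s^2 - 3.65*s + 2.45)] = (-41.6556*s - 13.797)/(5.51*s^2 + 3.65*s - 2.45)^2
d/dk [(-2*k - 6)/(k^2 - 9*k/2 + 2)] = 4*(2*k^2 + 12*k - 31)/(4*k^4 - 36*k^3 + 97*k^2 - 72*k + 16)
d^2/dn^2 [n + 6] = 0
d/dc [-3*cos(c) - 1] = 3*sin(c)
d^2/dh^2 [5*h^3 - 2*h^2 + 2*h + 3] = 30*h - 4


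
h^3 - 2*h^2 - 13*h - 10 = (h - 5)*(h + 1)*(h + 2)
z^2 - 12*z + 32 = (z - 8)*(z - 4)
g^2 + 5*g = g*(g + 5)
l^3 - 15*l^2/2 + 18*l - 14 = (l - 7/2)*(l - 2)^2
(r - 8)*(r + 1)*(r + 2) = r^3 - 5*r^2 - 22*r - 16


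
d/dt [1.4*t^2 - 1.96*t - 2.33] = 2.8*t - 1.96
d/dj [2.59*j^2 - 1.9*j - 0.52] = 5.18*j - 1.9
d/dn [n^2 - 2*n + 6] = 2*n - 2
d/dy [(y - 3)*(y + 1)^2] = (y + 1)*(3*y - 5)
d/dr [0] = 0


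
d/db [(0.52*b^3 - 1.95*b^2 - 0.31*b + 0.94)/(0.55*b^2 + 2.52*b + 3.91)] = (0.286*b^4 + 2.6208*b^3 + 1.3561*b^2 - 16.283*b - 3.5809)/(0.3025*b^4 + 2.772*b^3 + 10.6514*b^2 + 19.7064*b + 15.2881)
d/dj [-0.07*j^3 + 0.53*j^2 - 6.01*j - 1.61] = -0.21*j^2 + 1.06*j - 6.01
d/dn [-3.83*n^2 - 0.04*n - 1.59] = -7.66*n - 0.04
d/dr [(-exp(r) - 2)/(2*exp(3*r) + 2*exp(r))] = (exp(3*r) + 3*exp(2*r) + 1)/(exp(5*r) + 2*exp(3*r) + exp(r))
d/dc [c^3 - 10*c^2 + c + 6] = 3*c^2 - 20*c + 1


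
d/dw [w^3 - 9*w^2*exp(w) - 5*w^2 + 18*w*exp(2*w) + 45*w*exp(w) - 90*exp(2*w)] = -9*w^2*exp(w) + 3*w^2 + 36*w*exp(2*w) + 27*w*exp(w) - 10*w - 162*exp(2*w) + 45*exp(w)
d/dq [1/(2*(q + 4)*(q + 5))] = (-q - 9/2)/(q^4 + 18*q^3 + 121*q^2 + 360*q + 400)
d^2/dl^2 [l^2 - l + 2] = 2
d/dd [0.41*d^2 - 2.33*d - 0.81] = 0.82*d - 2.33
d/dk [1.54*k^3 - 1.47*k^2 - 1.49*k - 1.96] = 4.62*k^2 - 2.94*k - 1.49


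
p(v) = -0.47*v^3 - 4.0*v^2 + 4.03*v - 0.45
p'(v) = -1.41*v^2 - 8.0*v + 4.03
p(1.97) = -11.63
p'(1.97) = -17.20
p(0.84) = -0.17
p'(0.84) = -3.68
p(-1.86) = -18.76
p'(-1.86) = 14.03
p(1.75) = -8.17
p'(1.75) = -14.29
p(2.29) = -17.84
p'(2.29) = -21.68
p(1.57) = -5.80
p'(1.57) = -12.01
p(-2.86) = -33.70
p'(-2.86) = 15.38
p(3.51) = -55.91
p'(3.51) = -41.42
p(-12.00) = 187.35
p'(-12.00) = -103.01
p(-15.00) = 625.35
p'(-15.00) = -193.22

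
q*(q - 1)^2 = q^3 - 2*q^2 + q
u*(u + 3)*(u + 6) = u^3 + 9*u^2 + 18*u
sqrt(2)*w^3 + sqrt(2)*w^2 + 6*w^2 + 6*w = w*(w + 3*sqrt(2))*(sqrt(2)*w + sqrt(2))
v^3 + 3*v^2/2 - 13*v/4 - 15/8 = (v - 3/2)*(v + 1/2)*(v + 5/2)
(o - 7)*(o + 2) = o^2 - 5*o - 14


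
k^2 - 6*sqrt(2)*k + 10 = (k - 5*sqrt(2))*(k - sqrt(2))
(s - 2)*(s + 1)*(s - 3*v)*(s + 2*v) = s^4 - s^3*v - s^3 - 6*s^2*v^2 + s^2*v - 2*s^2 + 6*s*v^2 + 2*s*v + 12*v^2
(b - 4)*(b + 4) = b^2 - 16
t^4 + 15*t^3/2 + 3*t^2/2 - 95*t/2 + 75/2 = (t - 3/2)*(t - 1)*(t + 5)^2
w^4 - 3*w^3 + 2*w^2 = w^2*(w - 2)*(w - 1)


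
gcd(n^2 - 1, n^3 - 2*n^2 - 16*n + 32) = 1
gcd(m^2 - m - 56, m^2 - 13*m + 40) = m - 8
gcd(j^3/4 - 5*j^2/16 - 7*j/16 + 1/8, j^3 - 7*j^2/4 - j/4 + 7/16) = 1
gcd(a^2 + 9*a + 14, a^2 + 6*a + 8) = a + 2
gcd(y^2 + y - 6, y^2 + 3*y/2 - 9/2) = y + 3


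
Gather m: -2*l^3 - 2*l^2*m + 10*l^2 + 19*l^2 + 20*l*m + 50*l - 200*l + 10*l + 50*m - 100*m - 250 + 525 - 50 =-2*l^3 + 29*l^2 - 140*l + m*(-2*l^2 + 20*l - 50) + 225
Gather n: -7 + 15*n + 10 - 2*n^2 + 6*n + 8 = -2*n^2 + 21*n + 11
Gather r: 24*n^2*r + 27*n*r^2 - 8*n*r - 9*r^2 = r^2*(27*n - 9) + r*(24*n^2 - 8*n)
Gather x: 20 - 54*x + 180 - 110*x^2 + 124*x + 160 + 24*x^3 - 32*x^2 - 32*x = 24*x^3 - 142*x^2 + 38*x + 360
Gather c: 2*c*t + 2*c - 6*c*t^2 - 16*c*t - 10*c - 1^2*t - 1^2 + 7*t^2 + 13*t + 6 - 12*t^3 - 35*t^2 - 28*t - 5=c*(-6*t^2 - 14*t - 8) - 12*t^3 - 28*t^2 - 16*t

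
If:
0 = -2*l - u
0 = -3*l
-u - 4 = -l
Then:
No Solution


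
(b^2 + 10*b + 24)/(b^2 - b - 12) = (b^2 + 10*b + 24)/(b^2 - b - 12)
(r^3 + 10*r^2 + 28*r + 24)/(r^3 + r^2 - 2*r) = (r^2 + 8*r + 12)/(r*(r - 1))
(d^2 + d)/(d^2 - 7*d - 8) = d/(d - 8)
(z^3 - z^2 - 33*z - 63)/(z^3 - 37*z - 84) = (z + 3)/(z + 4)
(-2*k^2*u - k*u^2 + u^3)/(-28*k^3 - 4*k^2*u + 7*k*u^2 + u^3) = u*(k + u)/(14*k^2 + 9*k*u + u^2)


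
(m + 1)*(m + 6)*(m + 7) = m^3 + 14*m^2 + 55*m + 42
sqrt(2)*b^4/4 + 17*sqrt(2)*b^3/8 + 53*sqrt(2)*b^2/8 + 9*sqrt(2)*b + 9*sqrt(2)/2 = (b/2 + 1)*(b + 3/2)*(b + 3)*(sqrt(2)*b/2 + sqrt(2))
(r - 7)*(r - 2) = r^2 - 9*r + 14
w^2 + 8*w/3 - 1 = (w - 1/3)*(w + 3)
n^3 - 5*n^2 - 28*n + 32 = (n - 8)*(n - 1)*(n + 4)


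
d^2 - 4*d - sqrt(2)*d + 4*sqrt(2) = (d - 4)*(d - sqrt(2))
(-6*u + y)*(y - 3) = -6*u*y + 18*u + y^2 - 3*y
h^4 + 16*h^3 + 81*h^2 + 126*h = h*(h + 3)*(h + 6)*(h + 7)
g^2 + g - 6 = (g - 2)*(g + 3)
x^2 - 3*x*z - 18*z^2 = (x - 6*z)*(x + 3*z)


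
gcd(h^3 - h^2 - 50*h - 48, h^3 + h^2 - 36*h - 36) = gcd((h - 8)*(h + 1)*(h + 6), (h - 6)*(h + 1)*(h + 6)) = h^2 + 7*h + 6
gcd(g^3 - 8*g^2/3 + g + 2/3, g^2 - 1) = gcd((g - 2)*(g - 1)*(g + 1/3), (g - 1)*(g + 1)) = g - 1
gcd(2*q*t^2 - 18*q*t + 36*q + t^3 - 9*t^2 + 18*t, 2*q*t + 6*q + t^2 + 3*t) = 2*q + t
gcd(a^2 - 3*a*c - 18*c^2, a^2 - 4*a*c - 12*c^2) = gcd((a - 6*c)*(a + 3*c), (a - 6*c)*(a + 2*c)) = a - 6*c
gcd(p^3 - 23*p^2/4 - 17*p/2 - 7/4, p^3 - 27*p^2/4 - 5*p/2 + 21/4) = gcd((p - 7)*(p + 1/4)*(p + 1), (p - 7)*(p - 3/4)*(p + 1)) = p^2 - 6*p - 7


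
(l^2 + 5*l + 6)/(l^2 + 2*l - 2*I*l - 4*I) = (l + 3)/(l - 2*I)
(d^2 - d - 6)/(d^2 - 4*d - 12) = (d - 3)/(d - 6)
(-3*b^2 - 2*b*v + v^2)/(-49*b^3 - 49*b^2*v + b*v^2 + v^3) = (-3*b + v)/(-49*b^2 + v^2)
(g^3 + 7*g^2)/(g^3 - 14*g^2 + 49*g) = g*(g + 7)/(g^2 - 14*g + 49)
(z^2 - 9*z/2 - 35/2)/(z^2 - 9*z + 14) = (z + 5/2)/(z - 2)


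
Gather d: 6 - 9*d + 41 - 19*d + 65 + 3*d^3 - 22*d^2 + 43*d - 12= 3*d^3 - 22*d^2 + 15*d + 100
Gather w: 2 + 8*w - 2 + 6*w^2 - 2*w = 6*w^2 + 6*w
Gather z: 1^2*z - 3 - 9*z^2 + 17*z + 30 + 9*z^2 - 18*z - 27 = 0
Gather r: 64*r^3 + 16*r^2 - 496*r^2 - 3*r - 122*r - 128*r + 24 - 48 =64*r^3 - 480*r^2 - 253*r - 24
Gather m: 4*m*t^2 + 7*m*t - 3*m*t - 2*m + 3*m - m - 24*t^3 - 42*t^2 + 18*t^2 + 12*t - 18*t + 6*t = m*(4*t^2 + 4*t) - 24*t^3 - 24*t^2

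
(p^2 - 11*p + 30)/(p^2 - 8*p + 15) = (p - 6)/(p - 3)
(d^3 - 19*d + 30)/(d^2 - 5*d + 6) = d + 5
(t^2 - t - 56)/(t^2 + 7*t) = (t - 8)/t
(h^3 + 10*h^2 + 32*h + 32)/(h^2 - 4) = (h^2 + 8*h + 16)/(h - 2)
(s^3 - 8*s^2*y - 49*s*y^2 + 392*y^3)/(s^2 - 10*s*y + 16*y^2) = (-s^2 + 49*y^2)/(-s + 2*y)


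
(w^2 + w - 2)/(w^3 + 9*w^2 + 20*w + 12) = (w - 1)/(w^2 + 7*w + 6)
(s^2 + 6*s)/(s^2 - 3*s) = (s + 6)/(s - 3)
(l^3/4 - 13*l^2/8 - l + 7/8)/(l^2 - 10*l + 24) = (2*l^3 - 13*l^2 - 8*l + 7)/(8*(l^2 - 10*l + 24))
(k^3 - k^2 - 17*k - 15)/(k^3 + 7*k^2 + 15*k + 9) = (k - 5)/(k + 3)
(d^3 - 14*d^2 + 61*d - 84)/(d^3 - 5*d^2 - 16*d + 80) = (d^2 - 10*d + 21)/(d^2 - d - 20)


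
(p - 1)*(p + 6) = p^2 + 5*p - 6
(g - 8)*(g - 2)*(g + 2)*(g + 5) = g^4 - 3*g^3 - 44*g^2 + 12*g + 160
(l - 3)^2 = l^2 - 6*l + 9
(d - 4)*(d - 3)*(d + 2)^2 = d^4 - 3*d^3 - 12*d^2 + 20*d + 48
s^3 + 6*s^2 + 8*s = s*(s + 2)*(s + 4)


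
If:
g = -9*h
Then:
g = -9*h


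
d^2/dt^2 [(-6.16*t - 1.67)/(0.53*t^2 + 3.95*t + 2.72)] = (-(1.06*t + 3.95)*(2.12*t + 7.9)*(6.16*t + 1.67) + (19.5888*t + 50.4342)*(0.53*t^2 + 3.95*t + 2.72))/(0.53*t^2 + 3.95*t + 2.72)^3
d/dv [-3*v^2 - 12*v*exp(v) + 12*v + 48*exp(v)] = -12*v*exp(v) - 6*v + 36*exp(v) + 12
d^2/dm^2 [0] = 0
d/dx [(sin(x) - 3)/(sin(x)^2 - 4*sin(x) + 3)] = -cos(x)/(sin(x) - 1)^2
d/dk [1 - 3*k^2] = -6*k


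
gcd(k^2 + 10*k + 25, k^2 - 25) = k + 5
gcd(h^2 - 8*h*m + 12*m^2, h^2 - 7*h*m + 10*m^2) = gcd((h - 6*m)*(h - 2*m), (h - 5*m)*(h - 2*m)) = h - 2*m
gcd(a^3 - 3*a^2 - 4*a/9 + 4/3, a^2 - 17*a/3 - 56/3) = 1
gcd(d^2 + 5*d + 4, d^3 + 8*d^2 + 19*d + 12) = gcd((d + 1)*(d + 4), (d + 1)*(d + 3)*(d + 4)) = d^2 + 5*d + 4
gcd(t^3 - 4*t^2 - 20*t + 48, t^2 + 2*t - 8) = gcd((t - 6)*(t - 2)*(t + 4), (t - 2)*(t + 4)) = t^2 + 2*t - 8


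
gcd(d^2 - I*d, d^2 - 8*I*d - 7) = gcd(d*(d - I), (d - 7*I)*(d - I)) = d - I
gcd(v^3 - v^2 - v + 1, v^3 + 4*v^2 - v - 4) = v^2 - 1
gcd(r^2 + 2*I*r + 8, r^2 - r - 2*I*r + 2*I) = r - 2*I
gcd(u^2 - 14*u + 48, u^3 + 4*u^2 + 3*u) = 1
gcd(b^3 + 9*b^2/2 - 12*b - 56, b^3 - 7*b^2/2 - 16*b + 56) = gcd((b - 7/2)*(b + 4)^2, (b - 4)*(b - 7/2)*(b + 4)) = b^2 + b/2 - 14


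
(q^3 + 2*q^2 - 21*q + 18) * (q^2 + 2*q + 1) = q^5 + 4*q^4 - 16*q^3 - 22*q^2 + 15*q + 18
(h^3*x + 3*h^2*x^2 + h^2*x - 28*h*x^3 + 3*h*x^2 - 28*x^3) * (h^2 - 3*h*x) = h^5*x + h^4*x - 37*h^3*x^3 + 84*h^2*x^4 - 37*h^2*x^3 + 84*h*x^4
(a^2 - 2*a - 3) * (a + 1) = a^3 - a^2 - 5*a - 3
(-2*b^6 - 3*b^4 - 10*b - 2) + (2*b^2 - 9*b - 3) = -2*b^6 - 3*b^4 + 2*b^2 - 19*b - 5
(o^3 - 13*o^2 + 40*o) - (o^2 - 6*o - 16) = o^3 - 14*o^2 + 46*o + 16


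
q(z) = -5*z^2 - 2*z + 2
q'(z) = -10*z - 2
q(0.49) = -0.18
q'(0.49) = -6.90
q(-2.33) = -20.48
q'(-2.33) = 21.30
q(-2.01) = -14.18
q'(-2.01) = 18.10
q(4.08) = -89.39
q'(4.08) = -42.80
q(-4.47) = -88.96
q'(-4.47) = 42.70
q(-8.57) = -348.08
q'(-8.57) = 83.70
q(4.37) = -102.22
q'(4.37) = -45.70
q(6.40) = -215.60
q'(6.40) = -66.00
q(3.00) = -49.00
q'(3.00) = -32.00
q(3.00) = -49.00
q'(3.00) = -32.00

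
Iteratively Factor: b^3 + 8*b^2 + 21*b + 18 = (b + 2)*(b^2 + 6*b + 9) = (b + 2)*(b + 3)*(b + 3)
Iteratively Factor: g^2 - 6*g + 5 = (g - 5)*(g - 1)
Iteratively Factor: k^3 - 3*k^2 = (k - 3)*(k^2) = k*(k - 3)*(k)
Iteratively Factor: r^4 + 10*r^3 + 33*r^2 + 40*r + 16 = (r + 1)*(r^3 + 9*r^2 + 24*r + 16) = (r + 1)^2*(r^2 + 8*r + 16) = (r + 1)^2*(r + 4)*(r + 4)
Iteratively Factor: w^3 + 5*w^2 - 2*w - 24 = (w + 4)*(w^2 + w - 6) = (w + 3)*(w + 4)*(w - 2)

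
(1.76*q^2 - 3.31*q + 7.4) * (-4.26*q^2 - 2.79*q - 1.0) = -7.4976*q^4 + 9.1902*q^3 - 24.0491*q^2 - 17.336*q - 7.4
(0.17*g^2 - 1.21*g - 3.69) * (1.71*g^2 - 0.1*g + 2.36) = 0.2907*g^4 - 2.0861*g^3 - 5.7877*g^2 - 2.4866*g - 8.7084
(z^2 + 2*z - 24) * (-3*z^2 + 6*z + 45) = -3*z^4 + 129*z^2 - 54*z - 1080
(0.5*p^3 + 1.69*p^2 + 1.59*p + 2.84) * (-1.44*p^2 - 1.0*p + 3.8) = -0.72*p^5 - 2.9336*p^4 - 2.0796*p^3 + 0.7424*p^2 + 3.202*p + 10.792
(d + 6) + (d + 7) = 2*d + 13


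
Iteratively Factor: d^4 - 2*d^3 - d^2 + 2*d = (d - 1)*(d^3 - d^2 - 2*d) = (d - 1)*(d + 1)*(d^2 - 2*d) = (d - 2)*(d - 1)*(d + 1)*(d)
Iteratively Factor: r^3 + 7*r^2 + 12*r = (r + 3)*(r^2 + 4*r) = r*(r + 3)*(r + 4)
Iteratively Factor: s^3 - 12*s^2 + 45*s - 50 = (s - 5)*(s^2 - 7*s + 10) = (s - 5)^2*(s - 2)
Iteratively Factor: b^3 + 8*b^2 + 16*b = (b + 4)*(b^2 + 4*b) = b*(b + 4)*(b + 4)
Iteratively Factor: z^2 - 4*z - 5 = (z - 5)*(z + 1)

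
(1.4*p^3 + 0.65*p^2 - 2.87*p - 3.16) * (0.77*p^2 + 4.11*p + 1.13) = 1.078*p^5 + 6.2545*p^4 + 2.0436*p^3 - 13.4944*p^2 - 16.2307*p - 3.5708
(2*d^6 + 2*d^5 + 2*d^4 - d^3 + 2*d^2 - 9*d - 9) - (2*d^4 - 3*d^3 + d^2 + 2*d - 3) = 2*d^6 + 2*d^5 + 2*d^3 + d^2 - 11*d - 6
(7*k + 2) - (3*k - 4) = 4*k + 6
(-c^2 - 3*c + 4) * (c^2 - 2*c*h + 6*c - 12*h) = -c^4 + 2*c^3*h - 9*c^3 + 18*c^2*h - 14*c^2 + 28*c*h + 24*c - 48*h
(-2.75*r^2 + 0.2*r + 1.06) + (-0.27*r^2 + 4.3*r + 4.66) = -3.02*r^2 + 4.5*r + 5.72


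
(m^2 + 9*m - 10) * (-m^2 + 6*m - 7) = -m^4 - 3*m^3 + 57*m^2 - 123*m + 70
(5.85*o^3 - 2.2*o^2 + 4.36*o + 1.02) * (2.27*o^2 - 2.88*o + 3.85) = 13.2795*o^5 - 21.842*o^4 + 38.7557*o^3 - 18.7114*o^2 + 13.8484*o + 3.927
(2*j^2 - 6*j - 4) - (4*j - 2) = 2*j^2 - 10*j - 2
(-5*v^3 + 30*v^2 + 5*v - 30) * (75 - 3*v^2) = 15*v^5 - 90*v^4 - 390*v^3 + 2340*v^2 + 375*v - 2250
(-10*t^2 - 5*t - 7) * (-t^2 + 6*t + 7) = 10*t^4 - 55*t^3 - 93*t^2 - 77*t - 49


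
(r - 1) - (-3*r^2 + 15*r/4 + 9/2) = 3*r^2 - 11*r/4 - 11/2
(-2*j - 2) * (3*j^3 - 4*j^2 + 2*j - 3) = -6*j^4 + 2*j^3 + 4*j^2 + 2*j + 6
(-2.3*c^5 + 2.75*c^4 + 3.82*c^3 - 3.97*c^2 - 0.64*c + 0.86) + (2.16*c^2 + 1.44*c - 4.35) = -2.3*c^5 + 2.75*c^4 + 3.82*c^3 - 1.81*c^2 + 0.8*c - 3.49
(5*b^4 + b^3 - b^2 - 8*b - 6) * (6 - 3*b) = -15*b^5 + 27*b^4 + 9*b^3 + 18*b^2 - 30*b - 36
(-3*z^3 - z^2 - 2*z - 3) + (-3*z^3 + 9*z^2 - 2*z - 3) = -6*z^3 + 8*z^2 - 4*z - 6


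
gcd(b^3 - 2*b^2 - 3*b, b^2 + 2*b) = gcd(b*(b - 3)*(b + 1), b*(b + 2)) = b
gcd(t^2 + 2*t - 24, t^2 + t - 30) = t + 6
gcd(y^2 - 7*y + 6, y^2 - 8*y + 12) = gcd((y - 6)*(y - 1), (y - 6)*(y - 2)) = y - 6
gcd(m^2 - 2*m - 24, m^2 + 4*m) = m + 4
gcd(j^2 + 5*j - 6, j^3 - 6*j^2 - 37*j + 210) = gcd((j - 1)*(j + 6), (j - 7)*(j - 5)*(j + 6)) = j + 6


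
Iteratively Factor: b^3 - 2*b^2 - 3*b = (b + 1)*(b^2 - 3*b) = (b - 3)*(b + 1)*(b)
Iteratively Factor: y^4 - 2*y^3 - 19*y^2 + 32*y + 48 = (y - 4)*(y^3 + 2*y^2 - 11*y - 12) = (y - 4)*(y + 4)*(y^2 - 2*y - 3) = (y - 4)*(y + 1)*(y + 4)*(y - 3)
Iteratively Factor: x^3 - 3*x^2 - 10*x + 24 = (x + 3)*(x^2 - 6*x + 8) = (x - 2)*(x + 3)*(x - 4)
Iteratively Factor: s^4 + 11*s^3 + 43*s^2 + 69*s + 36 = (s + 3)*(s^3 + 8*s^2 + 19*s + 12) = (s + 3)*(s + 4)*(s^2 + 4*s + 3) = (s + 1)*(s + 3)*(s + 4)*(s + 3)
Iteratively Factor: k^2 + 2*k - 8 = (k - 2)*(k + 4)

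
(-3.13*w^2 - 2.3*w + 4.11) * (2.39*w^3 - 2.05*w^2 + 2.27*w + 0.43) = -7.4807*w^5 + 0.919499999999999*w^4 + 7.4328*w^3 - 14.9924*w^2 + 8.3407*w + 1.7673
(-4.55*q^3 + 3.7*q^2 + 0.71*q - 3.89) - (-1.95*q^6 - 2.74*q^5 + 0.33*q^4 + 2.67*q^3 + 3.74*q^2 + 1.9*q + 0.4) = 1.95*q^6 + 2.74*q^5 - 0.33*q^4 - 7.22*q^3 - 0.04*q^2 - 1.19*q - 4.29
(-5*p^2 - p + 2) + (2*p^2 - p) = -3*p^2 - 2*p + 2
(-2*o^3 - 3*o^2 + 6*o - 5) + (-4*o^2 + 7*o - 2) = -2*o^3 - 7*o^2 + 13*o - 7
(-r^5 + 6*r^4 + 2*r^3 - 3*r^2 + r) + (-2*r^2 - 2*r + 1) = -r^5 + 6*r^4 + 2*r^3 - 5*r^2 - r + 1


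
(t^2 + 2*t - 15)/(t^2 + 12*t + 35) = (t - 3)/(t + 7)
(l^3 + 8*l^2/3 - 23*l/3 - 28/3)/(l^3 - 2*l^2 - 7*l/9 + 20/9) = 3*(3*l^2 + 5*l - 28)/(9*l^2 - 27*l + 20)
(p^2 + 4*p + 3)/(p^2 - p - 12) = (p + 1)/(p - 4)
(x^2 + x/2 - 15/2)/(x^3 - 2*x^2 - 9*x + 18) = (x - 5/2)/(x^2 - 5*x + 6)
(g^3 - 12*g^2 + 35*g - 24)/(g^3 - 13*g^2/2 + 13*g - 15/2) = 2*(g - 8)/(2*g - 5)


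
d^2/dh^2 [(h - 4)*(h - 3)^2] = 6*h - 20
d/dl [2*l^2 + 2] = 4*l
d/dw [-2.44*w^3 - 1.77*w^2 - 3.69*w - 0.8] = -7.32*w^2 - 3.54*w - 3.69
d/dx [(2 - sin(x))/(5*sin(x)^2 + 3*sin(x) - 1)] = 5*(sin(x)^2 - 4*sin(x) - 1)*cos(x)/(5*sin(x)^2 + 3*sin(x) - 1)^2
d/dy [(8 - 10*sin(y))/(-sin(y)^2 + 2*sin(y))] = 2*(-5*cos(y) + 8/tan(y) - 8*cos(y)/sin(y)^2)/(sin(y) - 2)^2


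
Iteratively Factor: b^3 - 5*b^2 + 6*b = (b)*(b^2 - 5*b + 6) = b*(b - 3)*(b - 2)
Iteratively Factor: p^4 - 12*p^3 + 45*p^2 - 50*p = (p)*(p^3 - 12*p^2 + 45*p - 50) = p*(p - 2)*(p^2 - 10*p + 25) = p*(p - 5)*(p - 2)*(p - 5)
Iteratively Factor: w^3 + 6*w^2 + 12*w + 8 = (w + 2)*(w^2 + 4*w + 4) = (w + 2)^2*(w + 2)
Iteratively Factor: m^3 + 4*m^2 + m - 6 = (m - 1)*(m^2 + 5*m + 6) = (m - 1)*(m + 3)*(m + 2)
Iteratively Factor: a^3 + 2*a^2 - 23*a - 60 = (a + 3)*(a^2 - a - 20) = (a - 5)*(a + 3)*(a + 4)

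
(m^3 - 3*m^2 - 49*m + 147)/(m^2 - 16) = (m^3 - 3*m^2 - 49*m + 147)/(m^2 - 16)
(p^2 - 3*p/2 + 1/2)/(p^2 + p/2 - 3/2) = (2*p - 1)/(2*p + 3)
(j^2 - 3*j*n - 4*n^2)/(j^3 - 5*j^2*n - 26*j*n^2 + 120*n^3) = (j + n)/(j^2 - j*n - 30*n^2)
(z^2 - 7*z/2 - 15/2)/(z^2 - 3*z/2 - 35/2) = (2*z + 3)/(2*z + 7)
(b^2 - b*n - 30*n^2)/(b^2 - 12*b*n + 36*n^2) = (b + 5*n)/(b - 6*n)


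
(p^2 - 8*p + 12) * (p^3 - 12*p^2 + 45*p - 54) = p^5 - 20*p^4 + 153*p^3 - 558*p^2 + 972*p - 648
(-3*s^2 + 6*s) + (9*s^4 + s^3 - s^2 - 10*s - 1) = 9*s^4 + s^3 - 4*s^2 - 4*s - 1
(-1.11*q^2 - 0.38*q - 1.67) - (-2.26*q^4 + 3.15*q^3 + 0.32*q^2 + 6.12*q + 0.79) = 2.26*q^4 - 3.15*q^3 - 1.43*q^2 - 6.5*q - 2.46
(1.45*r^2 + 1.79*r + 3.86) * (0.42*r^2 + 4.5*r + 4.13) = 0.609*r^4 + 7.2768*r^3 + 15.6647*r^2 + 24.7627*r + 15.9418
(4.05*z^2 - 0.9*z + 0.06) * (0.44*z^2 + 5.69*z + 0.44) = 1.782*z^4 + 22.6485*z^3 - 3.3126*z^2 - 0.0546*z + 0.0264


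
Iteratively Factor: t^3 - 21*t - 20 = (t + 4)*(t^2 - 4*t - 5) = (t + 1)*(t + 4)*(t - 5)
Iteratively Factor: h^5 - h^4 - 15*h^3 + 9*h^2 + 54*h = (h - 3)*(h^4 + 2*h^3 - 9*h^2 - 18*h) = (h - 3)*(h + 3)*(h^3 - h^2 - 6*h) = (h - 3)*(h + 2)*(h + 3)*(h^2 - 3*h) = h*(h - 3)*(h + 2)*(h + 3)*(h - 3)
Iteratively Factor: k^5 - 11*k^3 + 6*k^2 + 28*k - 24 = (k - 2)*(k^4 + 2*k^3 - 7*k^2 - 8*k + 12) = (k - 2)*(k - 1)*(k^3 + 3*k^2 - 4*k - 12) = (k - 2)^2*(k - 1)*(k^2 + 5*k + 6) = (k - 2)^2*(k - 1)*(k + 2)*(k + 3)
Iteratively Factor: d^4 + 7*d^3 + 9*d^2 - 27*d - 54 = (d - 2)*(d^3 + 9*d^2 + 27*d + 27) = (d - 2)*(d + 3)*(d^2 + 6*d + 9) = (d - 2)*(d + 3)^2*(d + 3)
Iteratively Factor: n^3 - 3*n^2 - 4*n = (n + 1)*(n^2 - 4*n) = n*(n + 1)*(n - 4)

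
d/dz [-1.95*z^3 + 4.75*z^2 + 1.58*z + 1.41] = -5.85*z^2 + 9.5*z + 1.58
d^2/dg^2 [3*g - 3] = 0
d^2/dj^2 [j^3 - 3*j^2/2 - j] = 6*j - 3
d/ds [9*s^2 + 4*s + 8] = 18*s + 4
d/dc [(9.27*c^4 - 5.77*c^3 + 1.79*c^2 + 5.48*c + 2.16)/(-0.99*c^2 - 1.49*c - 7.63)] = (-18.3546*c^5 - 35.7246*c^4 - 265.7258*c^3 + 134.8334*c^2 - 23.0386*c - 38.594)/(0.9801*c^4 + 2.9502*c^3 + 17.3275*c^2 + 22.7374*c + 58.2169)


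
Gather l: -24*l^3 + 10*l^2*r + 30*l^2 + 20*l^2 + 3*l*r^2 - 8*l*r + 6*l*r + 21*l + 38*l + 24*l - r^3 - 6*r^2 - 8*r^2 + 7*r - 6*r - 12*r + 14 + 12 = -24*l^3 + l^2*(10*r + 50) + l*(3*r^2 - 2*r + 83) - r^3 - 14*r^2 - 11*r + 26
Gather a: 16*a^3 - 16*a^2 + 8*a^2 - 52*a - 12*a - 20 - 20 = 16*a^3 - 8*a^2 - 64*a - 40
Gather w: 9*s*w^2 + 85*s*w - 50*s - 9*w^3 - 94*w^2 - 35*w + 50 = -50*s - 9*w^3 + w^2*(9*s - 94) + w*(85*s - 35) + 50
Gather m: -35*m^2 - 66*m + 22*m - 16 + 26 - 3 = -35*m^2 - 44*m + 7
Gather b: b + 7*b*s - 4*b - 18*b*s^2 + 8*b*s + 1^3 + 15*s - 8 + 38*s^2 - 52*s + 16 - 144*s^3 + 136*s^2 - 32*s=b*(-18*s^2 + 15*s - 3) - 144*s^3 + 174*s^2 - 69*s + 9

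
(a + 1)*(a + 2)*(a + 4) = a^3 + 7*a^2 + 14*a + 8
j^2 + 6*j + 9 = (j + 3)^2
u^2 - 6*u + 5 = (u - 5)*(u - 1)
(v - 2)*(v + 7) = v^2 + 5*v - 14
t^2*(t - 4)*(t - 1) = t^4 - 5*t^3 + 4*t^2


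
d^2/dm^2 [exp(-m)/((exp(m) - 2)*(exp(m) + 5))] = (9*exp(4*m) + 33*exp(3*m) + 16*exp(2*m) - 90*exp(m) + 100)*exp(-m)/(exp(6*m) + 9*exp(5*m) - 3*exp(4*m) - 153*exp(3*m) + 30*exp(2*m) + 900*exp(m) - 1000)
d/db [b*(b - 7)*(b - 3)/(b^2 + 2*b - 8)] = (b^4 + 4*b^3 - 65*b^2 + 160*b - 168)/(b^4 + 4*b^3 - 12*b^2 - 32*b + 64)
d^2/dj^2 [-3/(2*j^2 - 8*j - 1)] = 12*(-2*j^2 + 8*j + 8*(j - 2)^2 + 1)/(-2*j^2 + 8*j + 1)^3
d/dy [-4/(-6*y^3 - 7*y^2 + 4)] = 8*y*(-9*y - 7)/(6*y^3 + 7*y^2 - 4)^2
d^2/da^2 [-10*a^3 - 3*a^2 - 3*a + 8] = -60*a - 6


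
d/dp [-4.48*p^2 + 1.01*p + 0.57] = 1.01 - 8.96*p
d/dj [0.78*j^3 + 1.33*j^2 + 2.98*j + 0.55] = 2.34*j^2 + 2.66*j + 2.98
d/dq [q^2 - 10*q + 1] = 2*q - 10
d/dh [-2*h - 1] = -2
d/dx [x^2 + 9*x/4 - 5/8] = 2*x + 9/4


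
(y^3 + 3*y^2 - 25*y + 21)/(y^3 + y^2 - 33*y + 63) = (y - 1)/(y - 3)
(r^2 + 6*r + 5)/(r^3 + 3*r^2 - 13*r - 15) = 1/(r - 3)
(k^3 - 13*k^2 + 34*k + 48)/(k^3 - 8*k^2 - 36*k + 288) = (k + 1)/(k + 6)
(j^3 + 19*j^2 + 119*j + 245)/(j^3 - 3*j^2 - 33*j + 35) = (j^2 + 14*j + 49)/(j^2 - 8*j + 7)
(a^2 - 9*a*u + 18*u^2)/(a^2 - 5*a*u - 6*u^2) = (a - 3*u)/(a + u)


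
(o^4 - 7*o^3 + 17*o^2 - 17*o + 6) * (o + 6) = o^5 - o^4 - 25*o^3 + 85*o^2 - 96*o + 36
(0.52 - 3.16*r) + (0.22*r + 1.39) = 1.91 - 2.94*r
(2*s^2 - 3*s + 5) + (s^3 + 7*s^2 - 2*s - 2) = s^3 + 9*s^2 - 5*s + 3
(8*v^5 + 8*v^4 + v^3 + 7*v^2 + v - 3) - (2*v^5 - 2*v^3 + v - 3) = 6*v^5 + 8*v^4 + 3*v^3 + 7*v^2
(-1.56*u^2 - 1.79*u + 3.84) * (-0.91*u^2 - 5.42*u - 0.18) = 1.4196*u^4 + 10.0841*u^3 + 6.4882*u^2 - 20.4906*u - 0.6912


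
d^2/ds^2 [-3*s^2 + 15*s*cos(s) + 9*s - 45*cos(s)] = -15*s*cos(s) - 30*sin(s) + 45*cos(s) - 6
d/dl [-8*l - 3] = -8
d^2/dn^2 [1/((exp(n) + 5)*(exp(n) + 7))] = 4*(exp(3*n) + 9*exp(2*n) + exp(n) - 105)*exp(n)/(exp(6*n) + 36*exp(5*n) + 537*exp(4*n) + 4248*exp(3*n) + 18795*exp(2*n) + 44100*exp(n) + 42875)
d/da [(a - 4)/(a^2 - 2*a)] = (-a^2 + 8*a - 8)/(a^2*(a^2 - 4*a + 4))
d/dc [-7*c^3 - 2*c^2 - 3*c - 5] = -21*c^2 - 4*c - 3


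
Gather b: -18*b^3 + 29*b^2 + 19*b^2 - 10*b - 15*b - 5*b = -18*b^3 + 48*b^2 - 30*b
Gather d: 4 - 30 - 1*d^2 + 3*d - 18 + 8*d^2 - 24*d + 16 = 7*d^2 - 21*d - 28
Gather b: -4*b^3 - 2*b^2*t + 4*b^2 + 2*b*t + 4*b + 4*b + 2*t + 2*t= -4*b^3 + b^2*(4 - 2*t) + b*(2*t + 8) + 4*t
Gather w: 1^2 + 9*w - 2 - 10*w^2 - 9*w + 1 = -10*w^2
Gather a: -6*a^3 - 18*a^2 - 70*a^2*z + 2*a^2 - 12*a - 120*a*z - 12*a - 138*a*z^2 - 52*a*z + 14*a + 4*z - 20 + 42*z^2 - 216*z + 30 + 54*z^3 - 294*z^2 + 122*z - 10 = -6*a^3 + a^2*(-70*z - 16) + a*(-138*z^2 - 172*z - 10) + 54*z^3 - 252*z^2 - 90*z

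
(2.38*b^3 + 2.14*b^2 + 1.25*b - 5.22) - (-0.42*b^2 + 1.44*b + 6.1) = 2.38*b^3 + 2.56*b^2 - 0.19*b - 11.32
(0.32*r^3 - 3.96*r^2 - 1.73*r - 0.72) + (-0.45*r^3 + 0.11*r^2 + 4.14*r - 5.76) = -0.13*r^3 - 3.85*r^2 + 2.41*r - 6.48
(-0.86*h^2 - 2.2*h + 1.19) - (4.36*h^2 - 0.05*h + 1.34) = -5.22*h^2 - 2.15*h - 0.15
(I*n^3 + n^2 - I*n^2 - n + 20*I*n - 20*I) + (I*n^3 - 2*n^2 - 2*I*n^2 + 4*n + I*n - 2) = 2*I*n^3 - n^2 - 3*I*n^2 + 3*n + 21*I*n - 2 - 20*I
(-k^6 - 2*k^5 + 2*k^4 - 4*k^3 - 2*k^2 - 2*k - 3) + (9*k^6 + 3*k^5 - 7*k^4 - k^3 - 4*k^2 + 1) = 8*k^6 + k^5 - 5*k^4 - 5*k^3 - 6*k^2 - 2*k - 2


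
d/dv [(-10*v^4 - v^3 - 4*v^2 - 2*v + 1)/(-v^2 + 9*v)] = (20*v^5 - 269*v^4 - 18*v^3 - 38*v^2 + 2*v - 9)/(v^2*(v^2 - 18*v + 81))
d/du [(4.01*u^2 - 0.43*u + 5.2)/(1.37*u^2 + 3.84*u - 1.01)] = (15.9875*u^2 - 22.3482*u - 19.5337)/(1.8769*u^4 + 10.5216*u^3 + 11.9782*u^2 - 7.7568*u + 1.0201)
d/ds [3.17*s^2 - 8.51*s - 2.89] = 6.34*s - 8.51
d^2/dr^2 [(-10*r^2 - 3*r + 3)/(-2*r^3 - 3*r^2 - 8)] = 2*(40*r^6 + 36*r^5 - 18*r^4 - 1237*r^3 - 1089*r^2 - 72*r + 712)/(8*r^9 + 36*r^8 + 54*r^7 + 123*r^6 + 288*r^5 + 216*r^4 + 384*r^3 + 576*r^2 + 512)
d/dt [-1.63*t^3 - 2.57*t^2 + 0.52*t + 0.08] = -4.89*t^2 - 5.14*t + 0.52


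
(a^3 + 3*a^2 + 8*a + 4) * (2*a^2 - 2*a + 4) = 2*a^5 + 4*a^4 + 14*a^3 + 4*a^2 + 24*a + 16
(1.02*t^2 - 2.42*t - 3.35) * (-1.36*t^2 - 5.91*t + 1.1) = -1.3872*t^4 - 2.737*t^3 + 19.9802*t^2 + 17.1365*t - 3.685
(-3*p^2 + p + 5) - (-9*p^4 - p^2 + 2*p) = 9*p^4 - 2*p^2 - p + 5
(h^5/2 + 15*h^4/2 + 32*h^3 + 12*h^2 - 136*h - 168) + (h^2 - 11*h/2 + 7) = h^5/2 + 15*h^4/2 + 32*h^3 + 13*h^2 - 283*h/2 - 161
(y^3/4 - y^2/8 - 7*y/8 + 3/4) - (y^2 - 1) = y^3/4 - 9*y^2/8 - 7*y/8 + 7/4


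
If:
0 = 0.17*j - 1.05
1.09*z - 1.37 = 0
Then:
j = 6.18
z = 1.26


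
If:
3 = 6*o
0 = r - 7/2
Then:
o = 1/2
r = 7/2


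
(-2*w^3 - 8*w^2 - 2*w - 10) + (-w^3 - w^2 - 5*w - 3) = -3*w^3 - 9*w^2 - 7*w - 13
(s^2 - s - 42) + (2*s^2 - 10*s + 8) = 3*s^2 - 11*s - 34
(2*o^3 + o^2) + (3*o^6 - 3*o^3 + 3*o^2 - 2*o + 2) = 3*o^6 - o^3 + 4*o^2 - 2*o + 2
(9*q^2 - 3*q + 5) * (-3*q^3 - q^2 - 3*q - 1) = -27*q^5 - 39*q^3 - 5*q^2 - 12*q - 5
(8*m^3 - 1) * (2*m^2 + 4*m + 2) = 16*m^5 + 32*m^4 + 16*m^3 - 2*m^2 - 4*m - 2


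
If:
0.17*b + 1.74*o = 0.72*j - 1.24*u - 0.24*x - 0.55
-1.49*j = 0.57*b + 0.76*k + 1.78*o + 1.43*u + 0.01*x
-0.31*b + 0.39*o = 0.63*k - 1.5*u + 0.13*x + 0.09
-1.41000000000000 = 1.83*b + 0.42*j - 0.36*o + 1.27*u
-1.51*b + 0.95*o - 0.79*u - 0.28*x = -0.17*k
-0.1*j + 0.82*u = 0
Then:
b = -1.19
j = 1.05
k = -0.41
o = -0.45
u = 0.13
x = 4.28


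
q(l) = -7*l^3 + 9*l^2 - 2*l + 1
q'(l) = -21*l^2 + 18*l - 2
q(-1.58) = 54.24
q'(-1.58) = -82.86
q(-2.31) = 139.93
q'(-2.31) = -155.64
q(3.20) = -142.62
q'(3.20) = -159.44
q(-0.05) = 1.12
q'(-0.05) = -2.95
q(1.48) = -4.94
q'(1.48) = -21.36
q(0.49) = 1.36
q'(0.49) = 1.78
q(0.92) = 1.33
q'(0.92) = -3.21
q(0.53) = 1.43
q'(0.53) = 1.64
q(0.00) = 1.00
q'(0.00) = -2.00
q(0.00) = 1.00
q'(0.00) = -2.00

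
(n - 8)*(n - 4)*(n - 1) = n^3 - 13*n^2 + 44*n - 32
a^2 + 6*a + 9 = (a + 3)^2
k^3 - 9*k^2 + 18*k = k*(k - 6)*(k - 3)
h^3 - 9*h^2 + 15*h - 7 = (h - 7)*(h - 1)^2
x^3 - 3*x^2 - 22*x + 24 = (x - 6)*(x - 1)*(x + 4)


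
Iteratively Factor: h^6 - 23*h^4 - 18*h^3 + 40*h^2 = (h - 5)*(h^5 + 5*h^4 + 2*h^3 - 8*h^2) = h*(h - 5)*(h^4 + 5*h^3 + 2*h^2 - 8*h) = h^2*(h - 5)*(h^3 + 5*h^2 + 2*h - 8) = h^2*(h - 5)*(h + 4)*(h^2 + h - 2) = h^2*(h - 5)*(h + 2)*(h + 4)*(h - 1)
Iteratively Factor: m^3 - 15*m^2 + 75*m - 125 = (m - 5)*(m^2 - 10*m + 25) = (m - 5)^2*(m - 5)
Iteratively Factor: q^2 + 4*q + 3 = (q + 3)*(q + 1)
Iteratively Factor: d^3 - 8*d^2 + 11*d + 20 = (d + 1)*(d^2 - 9*d + 20) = (d - 4)*(d + 1)*(d - 5)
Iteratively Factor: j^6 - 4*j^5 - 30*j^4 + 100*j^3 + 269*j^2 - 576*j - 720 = (j + 3)*(j^5 - 7*j^4 - 9*j^3 + 127*j^2 - 112*j - 240) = (j - 5)*(j + 3)*(j^4 - 2*j^3 - 19*j^2 + 32*j + 48) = (j - 5)*(j + 3)*(j + 4)*(j^3 - 6*j^2 + 5*j + 12) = (j - 5)*(j - 3)*(j + 3)*(j + 4)*(j^2 - 3*j - 4) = (j - 5)*(j - 3)*(j + 1)*(j + 3)*(j + 4)*(j - 4)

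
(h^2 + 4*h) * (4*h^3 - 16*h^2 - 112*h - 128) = 4*h^5 - 176*h^3 - 576*h^2 - 512*h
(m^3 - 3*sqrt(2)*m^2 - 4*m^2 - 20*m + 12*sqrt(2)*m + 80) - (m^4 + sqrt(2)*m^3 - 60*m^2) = -m^4 - sqrt(2)*m^3 + m^3 - 3*sqrt(2)*m^2 + 56*m^2 - 20*m + 12*sqrt(2)*m + 80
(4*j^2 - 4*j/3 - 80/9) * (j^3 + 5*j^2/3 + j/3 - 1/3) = 4*j^5 + 16*j^4/3 - 88*j^3/9 - 448*j^2/27 - 68*j/27 + 80/27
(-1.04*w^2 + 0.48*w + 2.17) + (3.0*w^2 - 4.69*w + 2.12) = 1.96*w^2 - 4.21*w + 4.29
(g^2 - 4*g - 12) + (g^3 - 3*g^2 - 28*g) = g^3 - 2*g^2 - 32*g - 12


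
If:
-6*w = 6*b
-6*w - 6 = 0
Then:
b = 1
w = -1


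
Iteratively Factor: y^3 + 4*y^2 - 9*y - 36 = (y - 3)*(y^2 + 7*y + 12) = (y - 3)*(y + 4)*(y + 3)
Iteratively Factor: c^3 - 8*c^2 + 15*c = (c - 5)*(c^2 - 3*c) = (c - 5)*(c - 3)*(c)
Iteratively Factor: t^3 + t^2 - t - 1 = (t + 1)*(t^2 - 1) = (t + 1)^2*(t - 1)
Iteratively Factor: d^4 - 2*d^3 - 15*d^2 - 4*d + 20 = (d - 1)*(d^3 - d^2 - 16*d - 20) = (d - 5)*(d - 1)*(d^2 + 4*d + 4) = (d - 5)*(d - 1)*(d + 2)*(d + 2)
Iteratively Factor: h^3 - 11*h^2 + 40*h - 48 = (h - 3)*(h^2 - 8*h + 16) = (h - 4)*(h - 3)*(h - 4)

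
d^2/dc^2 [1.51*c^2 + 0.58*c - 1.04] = 3.02000000000000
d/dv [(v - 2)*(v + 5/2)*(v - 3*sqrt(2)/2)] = 3*v^2 - 3*sqrt(2)*v + v - 5 - 3*sqrt(2)/4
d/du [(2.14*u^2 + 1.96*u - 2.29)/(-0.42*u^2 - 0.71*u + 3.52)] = (-0.6962*u^2 + 13.142*u + 5.2733)/(0.1764*u^4 + 0.5964*u^3 - 2.4527*u^2 - 4.9984*u + 12.3904)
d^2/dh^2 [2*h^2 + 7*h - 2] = 4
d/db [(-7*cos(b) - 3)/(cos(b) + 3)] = 18*sin(b)/(cos(b) + 3)^2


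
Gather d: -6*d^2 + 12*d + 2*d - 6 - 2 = -6*d^2 + 14*d - 8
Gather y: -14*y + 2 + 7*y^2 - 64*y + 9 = 7*y^2 - 78*y + 11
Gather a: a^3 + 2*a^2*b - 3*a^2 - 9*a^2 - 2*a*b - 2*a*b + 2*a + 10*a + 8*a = a^3 + a^2*(2*b - 12) + a*(20 - 4*b)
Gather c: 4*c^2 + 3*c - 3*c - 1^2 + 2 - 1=4*c^2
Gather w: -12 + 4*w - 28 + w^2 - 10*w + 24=w^2 - 6*w - 16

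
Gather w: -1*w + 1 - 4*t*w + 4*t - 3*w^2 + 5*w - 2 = 4*t - 3*w^2 + w*(4 - 4*t) - 1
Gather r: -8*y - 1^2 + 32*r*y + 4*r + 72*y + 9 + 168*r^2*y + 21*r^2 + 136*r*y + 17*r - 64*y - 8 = r^2*(168*y + 21) + r*(168*y + 21)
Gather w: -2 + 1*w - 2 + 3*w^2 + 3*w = 3*w^2 + 4*w - 4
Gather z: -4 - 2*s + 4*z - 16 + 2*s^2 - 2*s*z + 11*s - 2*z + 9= 2*s^2 + 9*s + z*(2 - 2*s) - 11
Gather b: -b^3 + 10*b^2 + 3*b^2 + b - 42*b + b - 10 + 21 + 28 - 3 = -b^3 + 13*b^2 - 40*b + 36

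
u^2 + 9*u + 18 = (u + 3)*(u + 6)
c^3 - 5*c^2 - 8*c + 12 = (c - 6)*(c - 1)*(c + 2)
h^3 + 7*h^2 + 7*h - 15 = (h - 1)*(h + 3)*(h + 5)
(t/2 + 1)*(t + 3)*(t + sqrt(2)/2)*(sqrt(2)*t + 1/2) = sqrt(2)*t^4/2 + 3*t^3/4 + 5*sqrt(2)*t^3/2 + 15*t^2/4 + 25*sqrt(2)*t^2/8 + 5*sqrt(2)*t/8 + 9*t/2 + 3*sqrt(2)/4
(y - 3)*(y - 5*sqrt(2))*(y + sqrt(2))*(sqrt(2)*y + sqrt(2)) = sqrt(2)*y^4 - 8*y^3 - 2*sqrt(2)*y^3 - 13*sqrt(2)*y^2 + 16*y^2 + 24*y + 20*sqrt(2)*y + 30*sqrt(2)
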